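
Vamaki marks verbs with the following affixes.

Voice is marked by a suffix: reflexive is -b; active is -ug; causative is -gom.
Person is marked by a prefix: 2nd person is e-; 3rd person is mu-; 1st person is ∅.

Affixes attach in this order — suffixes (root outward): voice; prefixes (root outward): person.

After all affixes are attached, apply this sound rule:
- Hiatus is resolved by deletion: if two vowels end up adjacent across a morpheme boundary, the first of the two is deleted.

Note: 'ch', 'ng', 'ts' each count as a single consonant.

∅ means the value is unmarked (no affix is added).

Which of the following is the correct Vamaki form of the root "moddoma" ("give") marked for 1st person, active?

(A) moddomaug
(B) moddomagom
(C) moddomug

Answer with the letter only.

person = 1st person: zero marking, form stays moddoma.
Attach voice active -ug → moddomaug.
Apply vowel deletion: moddomaug → moddomug.
So the correct form is moddomug, option (C).
(B) moddomagom is wrong: it uses causative instead of active for voice.
(A) moddomaug is wrong: it fails to apply the sound rule(s).

C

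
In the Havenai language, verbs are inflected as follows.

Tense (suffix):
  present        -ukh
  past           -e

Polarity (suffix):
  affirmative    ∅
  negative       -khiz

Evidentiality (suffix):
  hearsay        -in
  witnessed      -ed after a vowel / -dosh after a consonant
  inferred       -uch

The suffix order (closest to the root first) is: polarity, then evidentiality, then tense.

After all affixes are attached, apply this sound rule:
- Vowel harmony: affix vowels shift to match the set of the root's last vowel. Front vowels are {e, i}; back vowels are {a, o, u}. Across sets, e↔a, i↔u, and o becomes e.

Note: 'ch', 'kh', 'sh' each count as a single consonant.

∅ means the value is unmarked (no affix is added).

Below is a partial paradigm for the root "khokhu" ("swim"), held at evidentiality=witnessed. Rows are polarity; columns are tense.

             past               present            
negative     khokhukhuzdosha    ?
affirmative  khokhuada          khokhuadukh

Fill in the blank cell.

khokhukhuzdoshukh

Attach polarity negative -khiz → khokhukhiz.
Attach evidentiality witnessed -dosh (after consonant 'z') → khokhukhizdosh.
Attach tense present -ukh → khokhukhizdoshukh.
Apply vowel harmony: khokhukhizdoshukh → khokhukhuzdoshukh.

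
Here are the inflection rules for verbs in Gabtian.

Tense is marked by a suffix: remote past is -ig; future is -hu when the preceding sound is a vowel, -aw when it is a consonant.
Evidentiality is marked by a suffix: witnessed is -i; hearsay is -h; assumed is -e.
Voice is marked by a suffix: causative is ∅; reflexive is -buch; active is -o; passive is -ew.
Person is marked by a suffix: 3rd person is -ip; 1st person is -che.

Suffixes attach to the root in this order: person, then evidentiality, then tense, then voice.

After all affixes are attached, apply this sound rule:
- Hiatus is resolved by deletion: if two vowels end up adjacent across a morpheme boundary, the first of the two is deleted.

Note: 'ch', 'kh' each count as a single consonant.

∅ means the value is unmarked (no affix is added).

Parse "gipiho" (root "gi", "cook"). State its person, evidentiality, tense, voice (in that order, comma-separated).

Segment: gi-ip-i-hu-o.
person: -ip → 3rd person.
evidentiality: -i → witnessed.
tense: -hu/aw → future.
voice: -o → active.

3rd person, witnessed, future, active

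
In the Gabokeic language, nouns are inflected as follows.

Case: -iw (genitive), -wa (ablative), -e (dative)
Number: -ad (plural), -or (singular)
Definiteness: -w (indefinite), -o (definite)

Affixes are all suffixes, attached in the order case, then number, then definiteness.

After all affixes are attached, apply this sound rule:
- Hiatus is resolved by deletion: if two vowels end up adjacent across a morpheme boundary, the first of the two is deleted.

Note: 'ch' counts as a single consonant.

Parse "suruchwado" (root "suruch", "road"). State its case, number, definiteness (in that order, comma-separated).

ablative, plural, definite

Segment: suruch-wa-ad-o.
case: -wa → ablative.
number: -ad → plural.
definiteness: -o → definite.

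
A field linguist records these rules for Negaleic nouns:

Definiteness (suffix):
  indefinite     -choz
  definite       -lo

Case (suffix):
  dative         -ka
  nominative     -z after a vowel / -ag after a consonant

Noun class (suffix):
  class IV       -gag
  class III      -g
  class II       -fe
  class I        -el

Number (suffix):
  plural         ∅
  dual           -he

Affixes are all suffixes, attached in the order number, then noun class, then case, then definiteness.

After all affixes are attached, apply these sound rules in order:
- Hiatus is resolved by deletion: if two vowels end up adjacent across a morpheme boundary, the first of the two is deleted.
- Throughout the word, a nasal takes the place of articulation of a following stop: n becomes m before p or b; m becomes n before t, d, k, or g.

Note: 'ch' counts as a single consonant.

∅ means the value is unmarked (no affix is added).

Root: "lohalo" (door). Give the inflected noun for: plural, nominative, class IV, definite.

number = plural: zero marking, form stays lohalo.
Attach noun class class IV -gag → lohalogag.
Attach case nominative -ag (after consonant 'g') → lohalogagag.
Attach definiteness definite -lo → lohalogagaglo.
Vowel deletion: no change.
Nasal assimilation: no change.

lohalogagaglo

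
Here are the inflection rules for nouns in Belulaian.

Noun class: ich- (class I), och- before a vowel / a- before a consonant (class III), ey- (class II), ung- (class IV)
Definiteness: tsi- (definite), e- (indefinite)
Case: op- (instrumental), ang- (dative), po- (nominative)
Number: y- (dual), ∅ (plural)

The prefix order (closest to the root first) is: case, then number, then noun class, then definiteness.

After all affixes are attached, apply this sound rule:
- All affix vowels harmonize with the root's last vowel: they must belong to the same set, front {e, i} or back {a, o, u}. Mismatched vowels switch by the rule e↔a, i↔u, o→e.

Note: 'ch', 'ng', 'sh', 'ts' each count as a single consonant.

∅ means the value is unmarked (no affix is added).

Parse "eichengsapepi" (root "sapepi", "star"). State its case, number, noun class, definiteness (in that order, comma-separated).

Segment: e-ich-ang-sapepi.
case: ang- → dative.
number: ∅ → plural.
noun class: ich- → class I.
definiteness: e- → indefinite.

dative, plural, class I, indefinite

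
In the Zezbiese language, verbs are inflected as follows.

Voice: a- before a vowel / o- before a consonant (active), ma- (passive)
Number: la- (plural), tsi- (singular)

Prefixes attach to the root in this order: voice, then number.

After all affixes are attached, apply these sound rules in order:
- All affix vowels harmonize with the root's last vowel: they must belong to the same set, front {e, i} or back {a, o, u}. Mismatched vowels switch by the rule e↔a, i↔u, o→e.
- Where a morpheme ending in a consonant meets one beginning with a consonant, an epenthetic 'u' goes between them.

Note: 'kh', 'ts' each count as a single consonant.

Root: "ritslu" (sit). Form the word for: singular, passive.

tsumaritslu

Attach voice passive ma- → maritslu.
Attach number singular tsi- → tsimaritslu.
Apply vowel harmony: tsimaritslu → tsumaritslu.
Epenthesis: no change.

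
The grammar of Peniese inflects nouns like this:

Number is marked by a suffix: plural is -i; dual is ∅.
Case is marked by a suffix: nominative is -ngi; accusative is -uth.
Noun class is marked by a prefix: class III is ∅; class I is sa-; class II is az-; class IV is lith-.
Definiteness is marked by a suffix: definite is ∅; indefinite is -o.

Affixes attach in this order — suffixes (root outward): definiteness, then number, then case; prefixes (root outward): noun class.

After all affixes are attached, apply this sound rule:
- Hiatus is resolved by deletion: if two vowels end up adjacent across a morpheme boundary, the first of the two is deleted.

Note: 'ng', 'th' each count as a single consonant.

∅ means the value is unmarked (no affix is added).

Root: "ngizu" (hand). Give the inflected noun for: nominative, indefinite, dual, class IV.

Attach definiteness indefinite -o → ngizuo.
Attach noun class class IV lith- → lithngizuo.
number = dual: zero marking, form stays lithngizuo.
Attach case nominative -ngi → lithngizuongi.
Apply vowel deletion: lithngizuongi → lithngizongi.

lithngizongi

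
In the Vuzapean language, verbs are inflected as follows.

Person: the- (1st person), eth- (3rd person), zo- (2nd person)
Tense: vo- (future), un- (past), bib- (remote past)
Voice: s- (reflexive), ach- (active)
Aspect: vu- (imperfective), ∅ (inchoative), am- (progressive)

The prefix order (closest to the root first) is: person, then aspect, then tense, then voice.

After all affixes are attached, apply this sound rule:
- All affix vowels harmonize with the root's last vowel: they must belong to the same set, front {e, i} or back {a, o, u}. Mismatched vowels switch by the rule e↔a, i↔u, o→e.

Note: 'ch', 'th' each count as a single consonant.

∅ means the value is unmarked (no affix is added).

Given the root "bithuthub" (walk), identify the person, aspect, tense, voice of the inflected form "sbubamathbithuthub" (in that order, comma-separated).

Segment: s-bib-am-eth-bithuthub.
person: eth- → 3rd person.
aspect: am- → progressive.
tense: bib- → remote past.
voice: s- → reflexive.

3rd person, progressive, remote past, reflexive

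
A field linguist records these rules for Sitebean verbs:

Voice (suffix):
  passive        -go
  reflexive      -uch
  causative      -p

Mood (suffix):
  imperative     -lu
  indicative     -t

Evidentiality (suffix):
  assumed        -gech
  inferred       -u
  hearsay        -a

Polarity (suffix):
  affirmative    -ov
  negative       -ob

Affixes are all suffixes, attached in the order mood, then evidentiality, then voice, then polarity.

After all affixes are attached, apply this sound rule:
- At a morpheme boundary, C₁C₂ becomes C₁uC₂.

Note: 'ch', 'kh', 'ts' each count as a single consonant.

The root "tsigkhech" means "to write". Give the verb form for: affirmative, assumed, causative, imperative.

tsigkhechulugechupov

Attach mood imperative -lu → tsigkhechlu.
Attach evidentiality assumed -gech → tsigkhechlugech.
Attach voice causative -p → tsigkhechlugechp.
Attach polarity affirmative -ov → tsigkhechlugechpov.
Apply epenthesis: tsigkhechlugechpov → tsigkhechulugechupov.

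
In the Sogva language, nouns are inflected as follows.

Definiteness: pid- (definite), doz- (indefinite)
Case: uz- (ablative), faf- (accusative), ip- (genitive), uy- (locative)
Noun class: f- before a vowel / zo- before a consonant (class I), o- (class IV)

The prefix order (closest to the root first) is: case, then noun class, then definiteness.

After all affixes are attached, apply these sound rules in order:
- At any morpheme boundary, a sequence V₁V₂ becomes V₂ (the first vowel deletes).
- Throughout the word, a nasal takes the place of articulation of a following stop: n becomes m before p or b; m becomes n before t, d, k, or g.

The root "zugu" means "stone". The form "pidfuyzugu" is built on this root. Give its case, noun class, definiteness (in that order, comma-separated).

locative, class I, definite

Segment: pid-f-uy-zugu.
case: uy- → locative.
noun class: f/zo- → class I.
definiteness: pid- → definite.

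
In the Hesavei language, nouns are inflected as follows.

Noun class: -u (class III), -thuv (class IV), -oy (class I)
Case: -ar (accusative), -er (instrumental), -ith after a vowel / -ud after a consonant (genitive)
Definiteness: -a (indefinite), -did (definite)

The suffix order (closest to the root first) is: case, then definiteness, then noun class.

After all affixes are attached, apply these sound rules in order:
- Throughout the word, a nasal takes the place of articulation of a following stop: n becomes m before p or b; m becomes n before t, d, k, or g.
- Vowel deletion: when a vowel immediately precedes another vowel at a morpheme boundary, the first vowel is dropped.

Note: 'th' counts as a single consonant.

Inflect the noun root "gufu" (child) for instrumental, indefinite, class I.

guferoy

Attach case instrumental -er → gufuer.
Attach definiteness indefinite -a → gufuera.
Attach noun class class I -oy → gufueraoy.
Nasal assimilation: no change.
Apply vowel deletion: gufueraoy → guferoy.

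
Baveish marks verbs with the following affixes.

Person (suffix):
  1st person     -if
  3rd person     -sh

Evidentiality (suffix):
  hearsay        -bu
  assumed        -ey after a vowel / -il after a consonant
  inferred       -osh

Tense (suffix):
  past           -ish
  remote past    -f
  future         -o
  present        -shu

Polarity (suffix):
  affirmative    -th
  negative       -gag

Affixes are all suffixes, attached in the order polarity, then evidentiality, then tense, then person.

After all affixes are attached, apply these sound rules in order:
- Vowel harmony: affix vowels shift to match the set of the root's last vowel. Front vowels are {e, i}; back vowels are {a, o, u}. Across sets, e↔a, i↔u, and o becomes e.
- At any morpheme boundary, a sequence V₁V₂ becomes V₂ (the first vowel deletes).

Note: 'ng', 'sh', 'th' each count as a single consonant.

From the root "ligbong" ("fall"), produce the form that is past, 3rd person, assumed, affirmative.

ligbongthulushsh

Attach polarity affirmative -th → ligbongth.
Attach evidentiality assumed -il (after consonant 'th') → ligbongthil.
Attach tense past -ish → ligbongthilish.
Attach person 3rd person -sh → ligbongthilishsh.
Apply vowel harmony: ligbongthilishsh → ligbongthulushsh.
Vowel deletion: no change.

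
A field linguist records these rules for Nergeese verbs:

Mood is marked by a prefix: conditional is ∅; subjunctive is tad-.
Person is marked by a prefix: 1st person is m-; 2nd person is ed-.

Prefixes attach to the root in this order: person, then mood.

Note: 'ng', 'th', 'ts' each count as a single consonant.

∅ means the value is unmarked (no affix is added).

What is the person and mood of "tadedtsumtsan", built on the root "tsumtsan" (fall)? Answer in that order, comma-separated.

2nd person, subjunctive

Segment: tad-ed-tsumtsan.
person: ed- → 2nd person.
mood: tad- → subjunctive.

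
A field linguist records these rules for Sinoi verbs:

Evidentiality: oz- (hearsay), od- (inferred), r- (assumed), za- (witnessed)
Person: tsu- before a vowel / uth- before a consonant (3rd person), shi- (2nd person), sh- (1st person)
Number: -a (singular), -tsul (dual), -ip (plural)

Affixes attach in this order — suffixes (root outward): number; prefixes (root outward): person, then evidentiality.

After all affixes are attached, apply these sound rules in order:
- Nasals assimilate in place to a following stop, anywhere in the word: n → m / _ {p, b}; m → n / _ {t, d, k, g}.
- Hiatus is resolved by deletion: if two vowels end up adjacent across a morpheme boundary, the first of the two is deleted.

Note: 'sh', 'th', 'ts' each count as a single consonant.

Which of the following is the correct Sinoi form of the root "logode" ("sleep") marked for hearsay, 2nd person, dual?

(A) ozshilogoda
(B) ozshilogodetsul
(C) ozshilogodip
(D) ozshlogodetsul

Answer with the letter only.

Attach number dual -tsul → logodetsul.
Attach person 2nd person shi- → shilogodetsul.
Attach evidentiality hearsay oz- → ozshilogodetsul.
Nasal assimilation: no change.
Vowel deletion: no change.
So the correct form is ozshilogodetsul, option (B).
(D) ozshlogodetsul is wrong: it uses 1st person instead of 2nd person for person.
(A) ozshilogoda is wrong: it uses singular instead of dual for number.
(C) ozshilogodip is wrong: it uses plural instead of dual for number.

B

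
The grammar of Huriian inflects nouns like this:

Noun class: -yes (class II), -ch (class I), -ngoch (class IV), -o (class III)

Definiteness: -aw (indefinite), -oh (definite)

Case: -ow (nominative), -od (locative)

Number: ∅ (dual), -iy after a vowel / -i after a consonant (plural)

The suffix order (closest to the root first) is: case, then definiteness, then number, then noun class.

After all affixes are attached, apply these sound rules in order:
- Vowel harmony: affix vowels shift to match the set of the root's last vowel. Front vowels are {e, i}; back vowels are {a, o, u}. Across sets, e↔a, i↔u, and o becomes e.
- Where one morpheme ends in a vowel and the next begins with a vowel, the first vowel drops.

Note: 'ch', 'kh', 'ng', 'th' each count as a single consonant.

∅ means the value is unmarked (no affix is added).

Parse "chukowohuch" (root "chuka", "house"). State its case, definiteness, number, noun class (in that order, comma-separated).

Segment: chuka-ow-oh-i-ch.
case: -ow → nominative.
definiteness: -oh → definite.
number: -iy/i → plural.
noun class: -ch → class I.

nominative, definite, plural, class I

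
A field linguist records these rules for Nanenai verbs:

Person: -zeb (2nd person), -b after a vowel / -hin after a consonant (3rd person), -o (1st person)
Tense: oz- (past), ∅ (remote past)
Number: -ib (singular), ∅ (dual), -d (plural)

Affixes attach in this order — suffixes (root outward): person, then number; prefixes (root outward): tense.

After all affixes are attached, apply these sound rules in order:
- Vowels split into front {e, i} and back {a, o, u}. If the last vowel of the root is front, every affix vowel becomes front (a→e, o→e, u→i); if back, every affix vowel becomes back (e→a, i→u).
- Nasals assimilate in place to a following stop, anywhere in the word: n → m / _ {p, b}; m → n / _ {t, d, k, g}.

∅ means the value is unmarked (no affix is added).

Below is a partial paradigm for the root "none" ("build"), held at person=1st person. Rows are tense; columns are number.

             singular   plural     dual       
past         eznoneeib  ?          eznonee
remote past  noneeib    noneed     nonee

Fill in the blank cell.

eznoneed

Attach tense past oz- → oznone.
Attach person 1st person -o → oznoneo.
Attach number plural -d → oznoneod.
Apply vowel harmony: oznoneod → eznoneed.
Nasal assimilation: no change.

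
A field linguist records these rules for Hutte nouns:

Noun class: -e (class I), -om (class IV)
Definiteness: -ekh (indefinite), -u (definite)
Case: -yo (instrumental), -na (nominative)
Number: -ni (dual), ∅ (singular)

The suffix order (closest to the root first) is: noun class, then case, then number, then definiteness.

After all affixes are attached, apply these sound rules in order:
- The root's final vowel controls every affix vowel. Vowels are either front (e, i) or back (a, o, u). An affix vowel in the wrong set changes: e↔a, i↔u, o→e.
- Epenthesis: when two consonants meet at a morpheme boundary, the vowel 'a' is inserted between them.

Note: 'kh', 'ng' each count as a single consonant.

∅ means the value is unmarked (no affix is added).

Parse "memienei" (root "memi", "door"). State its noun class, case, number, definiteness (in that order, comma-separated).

class I, nominative, singular, definite

Segment: memi-e-na-u.
noun class: -e → class I.
case: -na → nominative.
number: ∅ → singular.
definiteness: -u → definite.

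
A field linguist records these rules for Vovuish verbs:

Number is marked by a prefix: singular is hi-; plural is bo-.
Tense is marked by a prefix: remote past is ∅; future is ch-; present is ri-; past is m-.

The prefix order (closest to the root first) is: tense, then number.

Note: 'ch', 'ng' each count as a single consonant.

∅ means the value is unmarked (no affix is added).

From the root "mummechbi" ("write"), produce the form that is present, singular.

Attach tense present ri- → rimummechbi.
Attach number singular hi- → hirimummechbi.

hirimummechbi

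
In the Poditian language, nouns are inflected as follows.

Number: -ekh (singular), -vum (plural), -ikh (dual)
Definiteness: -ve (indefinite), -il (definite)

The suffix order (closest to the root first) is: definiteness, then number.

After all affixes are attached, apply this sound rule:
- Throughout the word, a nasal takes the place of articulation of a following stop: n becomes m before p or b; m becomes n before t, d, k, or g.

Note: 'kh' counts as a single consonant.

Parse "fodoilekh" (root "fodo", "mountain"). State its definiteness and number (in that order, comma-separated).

Segment: fodo-il-ekh.
definiteness: -il → definite.
number: -ekh → singular.

definite, singular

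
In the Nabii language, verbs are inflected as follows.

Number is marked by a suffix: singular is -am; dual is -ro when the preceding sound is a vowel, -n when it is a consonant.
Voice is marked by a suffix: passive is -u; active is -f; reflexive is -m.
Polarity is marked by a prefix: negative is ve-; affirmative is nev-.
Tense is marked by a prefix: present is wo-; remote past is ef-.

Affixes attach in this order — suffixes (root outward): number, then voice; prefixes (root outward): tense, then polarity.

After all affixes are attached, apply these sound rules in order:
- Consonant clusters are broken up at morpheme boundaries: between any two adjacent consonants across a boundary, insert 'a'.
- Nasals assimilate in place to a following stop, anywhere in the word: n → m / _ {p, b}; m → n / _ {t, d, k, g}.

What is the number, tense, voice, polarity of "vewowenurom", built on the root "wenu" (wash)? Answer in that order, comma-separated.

Segment: ve-wo-wenu-ro-m.
number: -ro/n → dual.
tense: wo- → present.
voice: -m → reflexive.
polarity: ve- → negative.

dual, present, reflexive, negative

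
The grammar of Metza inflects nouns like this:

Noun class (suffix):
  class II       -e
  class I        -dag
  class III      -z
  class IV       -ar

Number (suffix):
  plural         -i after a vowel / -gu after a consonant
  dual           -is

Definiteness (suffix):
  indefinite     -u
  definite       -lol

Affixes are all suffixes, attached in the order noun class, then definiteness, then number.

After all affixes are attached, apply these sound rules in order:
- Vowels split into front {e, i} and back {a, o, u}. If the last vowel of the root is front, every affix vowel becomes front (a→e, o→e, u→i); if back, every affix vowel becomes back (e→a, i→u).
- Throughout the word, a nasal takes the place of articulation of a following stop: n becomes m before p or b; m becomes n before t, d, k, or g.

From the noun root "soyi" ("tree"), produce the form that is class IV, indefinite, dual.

soyieriis

Attach noun class class IV -ar → soyiar.
Attach definiteness indefinite -u → soyiaru.
Attach number dual -is → soyiaruis.
Apply vowel harmony: soyiaruis → soyieriis.
Nasal assimilation: no change.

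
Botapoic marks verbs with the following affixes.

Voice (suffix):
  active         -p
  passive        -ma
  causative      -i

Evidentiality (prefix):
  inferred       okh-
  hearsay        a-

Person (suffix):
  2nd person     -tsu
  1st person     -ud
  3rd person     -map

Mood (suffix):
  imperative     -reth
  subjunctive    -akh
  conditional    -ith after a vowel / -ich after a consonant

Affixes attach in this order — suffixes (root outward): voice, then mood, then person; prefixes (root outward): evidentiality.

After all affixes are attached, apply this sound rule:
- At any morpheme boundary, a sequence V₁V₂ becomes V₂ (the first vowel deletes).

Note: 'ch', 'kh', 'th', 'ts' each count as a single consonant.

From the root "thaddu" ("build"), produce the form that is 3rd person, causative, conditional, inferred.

okhthaddithmap

Attach voice causative -i → thaddui.
Attach mood conditional -ith (after vowel 'i') → thadduiith.
Attach person 3rd person -map → thadduiithmap.
Attach evidentiality inferred okh- → okhthadduiithmap.
Apply vowel deletion: okhthadduiithmap → okhthaddithmap.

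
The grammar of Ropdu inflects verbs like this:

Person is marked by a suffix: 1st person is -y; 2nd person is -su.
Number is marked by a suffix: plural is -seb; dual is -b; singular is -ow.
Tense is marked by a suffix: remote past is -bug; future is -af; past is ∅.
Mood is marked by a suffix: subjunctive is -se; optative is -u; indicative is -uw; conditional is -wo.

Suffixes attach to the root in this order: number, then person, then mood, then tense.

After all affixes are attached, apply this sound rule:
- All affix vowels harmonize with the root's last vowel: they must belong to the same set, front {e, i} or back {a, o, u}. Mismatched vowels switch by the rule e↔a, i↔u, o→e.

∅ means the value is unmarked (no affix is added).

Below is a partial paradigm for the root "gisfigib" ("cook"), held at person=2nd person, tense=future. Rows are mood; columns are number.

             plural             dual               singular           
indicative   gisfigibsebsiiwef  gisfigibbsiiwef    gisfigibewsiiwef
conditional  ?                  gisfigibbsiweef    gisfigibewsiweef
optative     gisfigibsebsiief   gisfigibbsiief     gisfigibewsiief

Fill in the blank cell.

Attach number plural -seb → gisfigibseb.
Attach person 2nd person -su → gisfigibsebsu.
Attach mood conditional -wo → gisfigibsebsuwo.
Attach tense future -af → gisfigibsebsuwoaf.
Apply vowel harmony: gisfigibsebsuwoaf → gisfigibsebsiweef.

gisfigibsebsiweef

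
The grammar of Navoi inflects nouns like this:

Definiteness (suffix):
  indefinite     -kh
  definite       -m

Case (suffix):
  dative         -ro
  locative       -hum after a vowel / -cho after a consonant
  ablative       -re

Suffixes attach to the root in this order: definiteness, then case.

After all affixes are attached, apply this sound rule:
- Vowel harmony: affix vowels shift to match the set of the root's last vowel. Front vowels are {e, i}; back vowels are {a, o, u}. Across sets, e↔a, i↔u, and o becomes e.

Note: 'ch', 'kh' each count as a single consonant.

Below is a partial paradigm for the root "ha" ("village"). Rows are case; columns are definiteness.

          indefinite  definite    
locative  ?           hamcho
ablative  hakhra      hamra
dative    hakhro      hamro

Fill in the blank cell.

Attach definiteness indefinite -kh → hakh.
Attach case locative -cho (after consonant 'kh') → hakhcho.
Vowel harmony: no change.

hakhcho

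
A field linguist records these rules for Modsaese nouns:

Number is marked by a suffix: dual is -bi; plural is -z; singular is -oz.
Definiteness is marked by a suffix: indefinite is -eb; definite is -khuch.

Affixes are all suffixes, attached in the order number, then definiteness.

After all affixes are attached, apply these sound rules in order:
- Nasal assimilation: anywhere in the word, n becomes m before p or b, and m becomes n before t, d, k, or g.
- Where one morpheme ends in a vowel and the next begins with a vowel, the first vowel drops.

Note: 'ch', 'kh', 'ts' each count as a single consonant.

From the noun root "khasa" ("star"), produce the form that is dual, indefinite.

Attach number dual -bi → khasabi.
Attach definiteness indefinite -eb → khasabieb.
Nasal assimilation: no change.
Apply vowel deletion: khasabieb → khasabeb.

khasabeb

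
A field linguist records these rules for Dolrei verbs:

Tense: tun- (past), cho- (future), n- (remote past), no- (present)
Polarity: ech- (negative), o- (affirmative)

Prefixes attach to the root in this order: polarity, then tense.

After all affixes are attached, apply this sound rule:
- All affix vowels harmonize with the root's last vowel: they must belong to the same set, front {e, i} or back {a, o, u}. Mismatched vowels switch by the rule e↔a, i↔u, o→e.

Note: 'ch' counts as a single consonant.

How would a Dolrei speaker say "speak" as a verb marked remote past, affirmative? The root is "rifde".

nerifde

Attach polarity affirmative o- → orifde.
Attach tense remote past n- → norifde.
Apply vowel harmony: norifde → nerifde.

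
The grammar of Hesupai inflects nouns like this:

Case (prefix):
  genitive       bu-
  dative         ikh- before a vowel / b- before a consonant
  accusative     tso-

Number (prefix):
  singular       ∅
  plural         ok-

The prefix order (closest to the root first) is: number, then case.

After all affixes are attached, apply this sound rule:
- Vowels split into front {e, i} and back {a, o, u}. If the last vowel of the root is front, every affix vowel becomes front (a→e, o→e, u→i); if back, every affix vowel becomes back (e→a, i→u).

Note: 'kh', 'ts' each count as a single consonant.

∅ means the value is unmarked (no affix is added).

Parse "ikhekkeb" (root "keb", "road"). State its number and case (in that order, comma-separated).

plural, dative

Segment: ikh-ok-keb.
number: ok- → plural.
case: ikh/b- → dative.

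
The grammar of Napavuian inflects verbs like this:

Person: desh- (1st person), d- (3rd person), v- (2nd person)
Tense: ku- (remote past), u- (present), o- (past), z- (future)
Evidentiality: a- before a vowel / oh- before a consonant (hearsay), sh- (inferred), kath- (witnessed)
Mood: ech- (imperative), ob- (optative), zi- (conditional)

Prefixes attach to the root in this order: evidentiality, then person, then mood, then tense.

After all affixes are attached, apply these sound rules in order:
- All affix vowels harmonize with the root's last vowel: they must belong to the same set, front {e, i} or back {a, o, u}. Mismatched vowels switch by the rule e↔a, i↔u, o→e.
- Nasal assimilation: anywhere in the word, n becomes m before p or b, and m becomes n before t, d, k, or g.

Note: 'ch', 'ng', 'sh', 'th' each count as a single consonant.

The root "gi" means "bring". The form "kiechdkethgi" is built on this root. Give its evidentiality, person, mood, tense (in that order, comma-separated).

Segment: ku-ech-d-kath-gi.
evidentiality: kath- → witnessed.
person: d- → 3rd person.
mood: ech- → imperative.
tense: ku- → remote past.

witnessed, 3rd person, imperative, remote past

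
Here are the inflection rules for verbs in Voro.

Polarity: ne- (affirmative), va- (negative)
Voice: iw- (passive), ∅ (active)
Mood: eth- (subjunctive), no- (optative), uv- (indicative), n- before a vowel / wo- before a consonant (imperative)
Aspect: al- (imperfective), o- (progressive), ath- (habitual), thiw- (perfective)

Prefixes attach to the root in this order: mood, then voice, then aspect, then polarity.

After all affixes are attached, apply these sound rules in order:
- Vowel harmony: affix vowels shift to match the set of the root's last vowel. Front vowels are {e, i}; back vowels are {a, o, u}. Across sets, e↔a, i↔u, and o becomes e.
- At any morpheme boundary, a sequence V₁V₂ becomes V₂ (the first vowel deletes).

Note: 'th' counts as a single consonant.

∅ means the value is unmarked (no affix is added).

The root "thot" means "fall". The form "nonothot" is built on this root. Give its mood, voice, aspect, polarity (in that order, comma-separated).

Segment: ne-o-no-thot.
mood: no- → optative.
voice: ∅ → active.
aspect: o- → progressive.
polarity: ne- → affirmative.

optative, active, progressive, affirmative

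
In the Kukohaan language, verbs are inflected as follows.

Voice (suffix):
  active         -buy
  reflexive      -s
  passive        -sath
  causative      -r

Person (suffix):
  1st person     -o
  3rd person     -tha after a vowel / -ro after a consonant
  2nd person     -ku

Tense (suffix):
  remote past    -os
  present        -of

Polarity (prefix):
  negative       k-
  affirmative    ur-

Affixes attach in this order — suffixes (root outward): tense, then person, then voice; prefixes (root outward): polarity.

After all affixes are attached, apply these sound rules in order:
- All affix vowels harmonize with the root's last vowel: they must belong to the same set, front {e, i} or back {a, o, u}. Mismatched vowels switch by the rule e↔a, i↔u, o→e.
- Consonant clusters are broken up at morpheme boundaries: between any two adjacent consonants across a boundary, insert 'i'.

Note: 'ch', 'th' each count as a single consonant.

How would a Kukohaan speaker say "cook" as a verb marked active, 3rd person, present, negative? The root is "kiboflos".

kikiboflosofirobuy

Attach polarity negative k- → kkiboflos.
Attach tense present -of → kkiboflosof.
Attach person 3rd person -ro (after consonant 'f') → kkiboflosofro.
Attach voice active -buy → kkiboflosofrobuy.
Vowel harmony: no change.
Apply epenthesis: kkiboflosofrobuy → kikiboflosofirobuy.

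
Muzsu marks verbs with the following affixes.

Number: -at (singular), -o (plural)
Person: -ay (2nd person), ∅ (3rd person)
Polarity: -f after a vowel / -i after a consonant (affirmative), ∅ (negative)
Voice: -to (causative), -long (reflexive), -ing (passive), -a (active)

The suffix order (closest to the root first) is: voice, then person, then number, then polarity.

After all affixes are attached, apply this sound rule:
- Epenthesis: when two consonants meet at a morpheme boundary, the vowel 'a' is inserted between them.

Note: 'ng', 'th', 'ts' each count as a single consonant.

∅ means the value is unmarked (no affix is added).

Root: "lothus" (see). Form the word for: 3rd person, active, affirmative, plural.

Attach voice active -a → lothusa.
person = 3rd person: zero marking, form stays lothusa.
Attach number plural -o → lothusao.
Attach polarity affirmative -f (after vowel 'o') → lothusaof.
Epenthesis: no change.

lothusaof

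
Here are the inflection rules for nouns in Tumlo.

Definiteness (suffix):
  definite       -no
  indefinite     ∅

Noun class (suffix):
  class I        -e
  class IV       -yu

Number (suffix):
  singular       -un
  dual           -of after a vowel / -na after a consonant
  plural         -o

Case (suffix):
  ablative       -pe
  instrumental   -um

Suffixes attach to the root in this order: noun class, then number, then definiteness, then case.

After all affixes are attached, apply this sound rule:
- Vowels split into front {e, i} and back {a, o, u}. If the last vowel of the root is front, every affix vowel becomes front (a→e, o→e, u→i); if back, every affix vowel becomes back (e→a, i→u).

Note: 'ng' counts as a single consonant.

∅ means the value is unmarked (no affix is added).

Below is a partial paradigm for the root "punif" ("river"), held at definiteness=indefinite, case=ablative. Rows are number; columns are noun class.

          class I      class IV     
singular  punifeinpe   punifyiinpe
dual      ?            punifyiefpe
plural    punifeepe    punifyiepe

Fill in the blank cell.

Attach noun class class I -e → punife.
Attach number dual -of (after vowel 'e') → punifeof.
definiteness = indefinite: zero marking, form stays punifeof.
Attach case ablative -pe → punifeofpe.
Apply vowel harmony: punifeofpe → punifeefpe.

punifeefpe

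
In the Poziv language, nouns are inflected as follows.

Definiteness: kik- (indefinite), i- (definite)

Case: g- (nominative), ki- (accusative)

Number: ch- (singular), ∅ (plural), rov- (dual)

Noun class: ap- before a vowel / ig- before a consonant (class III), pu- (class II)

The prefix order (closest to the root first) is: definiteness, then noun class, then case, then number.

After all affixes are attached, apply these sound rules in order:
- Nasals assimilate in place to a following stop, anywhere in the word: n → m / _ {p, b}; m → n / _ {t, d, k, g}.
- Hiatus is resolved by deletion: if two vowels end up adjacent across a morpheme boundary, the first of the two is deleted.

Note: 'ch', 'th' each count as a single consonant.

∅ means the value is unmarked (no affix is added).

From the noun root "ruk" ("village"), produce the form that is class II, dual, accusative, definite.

Attach definiteness definite i- → iruk.
Attach noun class class II pu- → puiruk.
Attach case accusative ki- → kipuiruk.
Attach number dual rov- → rovkipuiruk.
Nasal assimilation: no change.
Apply vowel deletion: rovkipuiruk → rovkipiruk.

rovkipiruk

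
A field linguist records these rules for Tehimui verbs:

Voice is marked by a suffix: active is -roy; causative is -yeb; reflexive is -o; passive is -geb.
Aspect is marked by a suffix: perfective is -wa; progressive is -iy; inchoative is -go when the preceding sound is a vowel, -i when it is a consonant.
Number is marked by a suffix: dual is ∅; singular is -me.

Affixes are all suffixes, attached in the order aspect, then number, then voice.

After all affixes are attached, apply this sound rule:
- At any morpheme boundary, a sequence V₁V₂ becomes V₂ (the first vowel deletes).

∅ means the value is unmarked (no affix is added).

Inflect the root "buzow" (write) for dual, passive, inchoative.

buzowigeb

Attach aspect inchoative -i (after consonant 'w') → buzowi.
number = dual: zero marking, form stays buzowi.
Attach voice passive -geb → buzowigeb.
Vowel deletion: no change.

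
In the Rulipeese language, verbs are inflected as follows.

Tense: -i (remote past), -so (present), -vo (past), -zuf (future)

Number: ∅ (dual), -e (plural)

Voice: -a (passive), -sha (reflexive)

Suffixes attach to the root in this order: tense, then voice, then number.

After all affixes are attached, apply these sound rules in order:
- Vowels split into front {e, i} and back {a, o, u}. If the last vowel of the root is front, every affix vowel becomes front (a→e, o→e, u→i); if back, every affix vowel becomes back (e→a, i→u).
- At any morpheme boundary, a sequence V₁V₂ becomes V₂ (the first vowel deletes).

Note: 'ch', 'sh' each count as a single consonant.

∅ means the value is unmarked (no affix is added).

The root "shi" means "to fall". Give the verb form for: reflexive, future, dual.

shizifshe

Attach tense future -zuf → shizuf.
Attach voice reflexive -sha → shizufsha.
number = dual: zero marking, form stays shizufsha.
Apply vowel harmony: shizufsha → shizifshe.
Vowel deletion: no change.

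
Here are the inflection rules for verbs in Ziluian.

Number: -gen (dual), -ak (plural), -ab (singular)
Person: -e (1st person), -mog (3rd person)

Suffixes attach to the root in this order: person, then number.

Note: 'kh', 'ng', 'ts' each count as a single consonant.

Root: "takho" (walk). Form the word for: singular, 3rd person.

takhomogab

Attach person 3rd person -mog → takhomog.
Attach number singular -ab → takhomogab.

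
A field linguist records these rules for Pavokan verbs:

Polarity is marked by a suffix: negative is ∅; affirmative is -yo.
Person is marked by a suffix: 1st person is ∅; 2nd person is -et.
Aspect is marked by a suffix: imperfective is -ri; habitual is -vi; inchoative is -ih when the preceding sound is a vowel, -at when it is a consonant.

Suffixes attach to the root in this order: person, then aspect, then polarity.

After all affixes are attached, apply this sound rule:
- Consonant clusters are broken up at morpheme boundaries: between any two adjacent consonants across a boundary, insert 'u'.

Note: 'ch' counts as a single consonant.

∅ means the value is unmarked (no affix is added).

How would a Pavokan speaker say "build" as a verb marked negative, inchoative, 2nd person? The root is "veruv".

veruvetat

Attach person 2nd person -et → veruvet.
Attach aspect inchoative -at (after consonant 't') → veruvetat.
polarity = negative: zero marking, form stays veruvetat.
Epenthesis: no change.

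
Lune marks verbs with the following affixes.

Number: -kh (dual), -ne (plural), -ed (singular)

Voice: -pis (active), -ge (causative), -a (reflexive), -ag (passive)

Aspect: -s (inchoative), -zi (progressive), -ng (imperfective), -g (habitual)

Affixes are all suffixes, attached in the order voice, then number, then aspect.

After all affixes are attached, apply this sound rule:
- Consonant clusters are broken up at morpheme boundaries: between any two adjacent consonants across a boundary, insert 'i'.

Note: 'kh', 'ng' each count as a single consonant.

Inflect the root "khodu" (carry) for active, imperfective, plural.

Attach voice active -pis → khodupis.
Attach number plural -ne → khodupisne.
Attach aspect imperfective -ng → khodupisneng.
Apply epenthesis: khodupisneng → khodupisineng.

khodupisineng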